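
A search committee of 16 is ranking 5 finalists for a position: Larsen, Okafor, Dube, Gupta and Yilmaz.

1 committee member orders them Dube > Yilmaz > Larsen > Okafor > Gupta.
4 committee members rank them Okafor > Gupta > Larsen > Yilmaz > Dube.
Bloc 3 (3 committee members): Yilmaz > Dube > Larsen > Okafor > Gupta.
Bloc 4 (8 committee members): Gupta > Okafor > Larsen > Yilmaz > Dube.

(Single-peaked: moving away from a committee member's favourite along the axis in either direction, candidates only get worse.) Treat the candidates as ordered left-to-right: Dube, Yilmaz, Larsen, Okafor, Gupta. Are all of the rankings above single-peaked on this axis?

yes

Axis positions: Dube=1, Yilmaz=2, Larsen=3, Okafor=4, Gupta=5.
Bloc 1 (peak Dube at position 1): ranking walks positions 1-2-3-4-5, expanding outward from the peak — single-peaked.
Bloc 2 (peak Okafor at position 4): ranking walks positions 4-5-3-2-1, expanding outward from the peak — single-peaked.
Bloc 3 (peak Yilmaz at position 2): ranking walks positions 2-1-3-4-5, expanding outward from the peak — single-peaked.
Bloc 4 (peak Gupta at position 5): ranking walks positions 5-4-3-2-1, expanding outward from the peak — single-peaked.
Every ranking is single-peaked on this axis.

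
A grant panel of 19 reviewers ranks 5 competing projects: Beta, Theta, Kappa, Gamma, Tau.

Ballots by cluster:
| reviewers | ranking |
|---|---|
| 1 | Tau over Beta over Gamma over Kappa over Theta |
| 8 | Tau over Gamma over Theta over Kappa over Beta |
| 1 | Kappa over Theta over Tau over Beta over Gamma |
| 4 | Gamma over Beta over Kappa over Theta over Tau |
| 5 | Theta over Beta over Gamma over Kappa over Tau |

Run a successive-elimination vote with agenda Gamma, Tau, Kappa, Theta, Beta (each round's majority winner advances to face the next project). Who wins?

Theta

Round 1: Gamma vs Tau — 9–10, Tau advances.
Round 2: Tau vs Kappa — 9–10, Kappa advances.
Round 3: Kappa vs Theta — 6–13, Theta advances.
Round 4: Theta vs Beta — 14–5, Theta advances.
The agenda winner is Theta.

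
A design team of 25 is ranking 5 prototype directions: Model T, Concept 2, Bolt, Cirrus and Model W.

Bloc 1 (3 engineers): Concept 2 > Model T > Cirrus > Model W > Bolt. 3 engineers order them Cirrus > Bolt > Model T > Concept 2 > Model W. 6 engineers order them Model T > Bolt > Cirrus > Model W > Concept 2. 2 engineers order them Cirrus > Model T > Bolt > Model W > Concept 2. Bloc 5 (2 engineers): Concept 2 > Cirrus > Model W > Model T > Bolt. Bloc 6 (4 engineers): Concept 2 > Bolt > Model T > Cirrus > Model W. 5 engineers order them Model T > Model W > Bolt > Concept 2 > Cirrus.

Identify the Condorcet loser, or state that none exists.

none

Pairwise majorities:
Model T–Concept 2: Model T 16–9.
Model T vs Bolt: 3+6+2+2+5 = 18 for Model T, 7 for Bolt — Model T by 18–7.
Model T–Cirrus: Model T 18–7.
Model T vs Model W: Model T wins 23–2.
Concept 2 vs Bolt: Bolt, 16–9.
Concept 2 vs Cirrus: 14 to 11, Concept 2.
Concept 2 vs Model W: Concept 2 preferred on 3+3+2+4 = 12 ballots; Model W wins 13–12.
Bolt vs Cirrus: Bolt wins 15–10.
Bolt vs Model W: Bolt preferred on 3+6+2+4 = 15 ballots; Bolt wins 15–10.
Cirrus vs Model W: Cirrus preferred on 3+3+6+2+2+4 = 20 ballots; Cirrus wins 20–5.
Each design has at least one pairwise win (Model T beats Concept 2; Concept 2 beats Cirrus; Bolt beats Concept 2; Cirrus beats Model W; Model W beats Concept 2) — no Condorcet loser.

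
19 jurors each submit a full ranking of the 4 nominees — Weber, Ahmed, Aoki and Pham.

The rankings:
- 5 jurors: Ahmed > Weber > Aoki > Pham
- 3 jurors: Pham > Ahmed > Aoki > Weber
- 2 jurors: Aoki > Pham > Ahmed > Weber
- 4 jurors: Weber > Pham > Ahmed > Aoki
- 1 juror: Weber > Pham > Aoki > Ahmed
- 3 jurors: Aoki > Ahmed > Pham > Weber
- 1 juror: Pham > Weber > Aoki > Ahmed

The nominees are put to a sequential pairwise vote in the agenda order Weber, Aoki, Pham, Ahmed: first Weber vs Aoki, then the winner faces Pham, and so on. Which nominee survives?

Round 1: Weber vs Aoki — 11–8, Weber advances.
Round 2: Weber vs Pham — 10–9, Weber advances.
Round 3: Weber vs Ahmed — 6–13, Ahmed advances.
The agenda winner is Ahmed.

Ahmed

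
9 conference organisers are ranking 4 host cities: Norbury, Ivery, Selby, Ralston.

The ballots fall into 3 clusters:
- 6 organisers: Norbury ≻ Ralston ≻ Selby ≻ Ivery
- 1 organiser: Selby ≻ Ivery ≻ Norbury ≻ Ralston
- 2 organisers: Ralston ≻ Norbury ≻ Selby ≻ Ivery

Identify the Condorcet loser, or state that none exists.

Ivery

Pairwise majorities:
Norbury vs Ivery: Norbury, 8–1.
Norbury vs Selby: 8 to 1, Norbury.
Norbury–Ralston: Norbury 7–2.
Ivery vs Selby: 0 for Ivery, 9 for Selby — Selby by 9–0.
Ivery vs Ralston: Ralston wins 8–1.
Selby vs Ralston: Ralston wins 8–1.
Ivery loses to every other city — it is the Condorcet loser.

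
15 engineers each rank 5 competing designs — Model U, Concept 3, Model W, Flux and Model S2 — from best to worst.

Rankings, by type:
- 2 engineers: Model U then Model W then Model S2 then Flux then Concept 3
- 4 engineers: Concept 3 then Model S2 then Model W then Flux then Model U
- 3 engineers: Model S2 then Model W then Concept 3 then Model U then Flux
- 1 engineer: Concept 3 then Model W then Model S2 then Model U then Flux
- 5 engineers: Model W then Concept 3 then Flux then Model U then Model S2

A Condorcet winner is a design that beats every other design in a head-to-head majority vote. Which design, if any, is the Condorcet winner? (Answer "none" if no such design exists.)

Pairwise majorities:
Model U–Concept 3: Concept 3 13–2.
Model U vs Model W: Model W wins 13–2.
Model U vs Flux: Flux, 9–6.
Model U vs Model S2: Model S2 wins 8–7.
Concept 3 vs Model W: Model W wins 10–5.
Concept 3–Flux: Concept 3 13–2.
Concept 3–Model S2: Concept 3 10–5.
Model W–Flux: Model W 15–0.
Model W vs Model S2: Model W wins 8–7.
Flux–Model S2: Model S2 10–5.
Model W wins every pairwise contest, so Model W is the Condorcet winner.

Model W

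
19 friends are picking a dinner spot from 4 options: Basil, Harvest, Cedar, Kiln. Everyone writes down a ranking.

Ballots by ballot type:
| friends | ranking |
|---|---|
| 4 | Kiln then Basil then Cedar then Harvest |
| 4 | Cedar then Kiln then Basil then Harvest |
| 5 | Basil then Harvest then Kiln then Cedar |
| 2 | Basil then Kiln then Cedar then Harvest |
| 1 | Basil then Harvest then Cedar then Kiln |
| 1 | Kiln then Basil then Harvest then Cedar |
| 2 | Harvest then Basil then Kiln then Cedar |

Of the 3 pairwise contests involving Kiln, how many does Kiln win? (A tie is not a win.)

Kiln against each rival (19 friends):
Kiln vs Basil: 9 to 10, Basil.
Kiln vs Harvest: Kiln preferred on 4+4+2+1 = 11 ballots; Kiln wins 11–8.
Kiln vs Cedar: 14 to 5, Kiln.
Kiln beats Harvest, Cedar; loses to Basil — 2 pairwise wins.

2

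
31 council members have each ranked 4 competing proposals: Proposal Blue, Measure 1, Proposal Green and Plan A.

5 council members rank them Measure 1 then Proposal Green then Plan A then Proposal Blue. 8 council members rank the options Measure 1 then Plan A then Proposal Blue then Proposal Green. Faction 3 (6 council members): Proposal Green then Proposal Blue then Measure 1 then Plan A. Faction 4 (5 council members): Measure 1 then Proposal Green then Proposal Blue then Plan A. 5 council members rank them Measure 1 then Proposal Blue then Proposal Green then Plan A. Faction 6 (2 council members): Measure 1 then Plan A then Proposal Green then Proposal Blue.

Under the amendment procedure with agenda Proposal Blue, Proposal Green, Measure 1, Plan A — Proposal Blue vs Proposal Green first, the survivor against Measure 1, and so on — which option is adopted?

Measure 1

Round 1: Proposal Blue vs Proposal Green — 13–18, Proposal Green advances.
Round 2: Proposal Green vs Measure 1 — 6–25, Measure 1 advances.
Round 3: Measure 1 vs Plan A — 31–0, Measure 1 advances.
The agenda winner is Measure 1.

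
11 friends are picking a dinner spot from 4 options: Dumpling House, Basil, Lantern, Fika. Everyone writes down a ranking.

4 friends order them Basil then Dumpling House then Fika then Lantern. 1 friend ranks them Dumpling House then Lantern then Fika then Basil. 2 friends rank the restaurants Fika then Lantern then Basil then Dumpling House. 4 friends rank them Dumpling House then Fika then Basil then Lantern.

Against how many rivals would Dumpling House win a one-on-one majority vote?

2

Dumpling House against each rival (11 friends):
Dumpling House vs Basil: Basil wins 6–5.
Dumpling House vs Lantern: Dumpling House wins 9–2.
Dumpling House vs Fika: Dumpling House wins 9–2.
Dumpling House beats Lantern, Fika; loses to Basil — 2 pairwise wins.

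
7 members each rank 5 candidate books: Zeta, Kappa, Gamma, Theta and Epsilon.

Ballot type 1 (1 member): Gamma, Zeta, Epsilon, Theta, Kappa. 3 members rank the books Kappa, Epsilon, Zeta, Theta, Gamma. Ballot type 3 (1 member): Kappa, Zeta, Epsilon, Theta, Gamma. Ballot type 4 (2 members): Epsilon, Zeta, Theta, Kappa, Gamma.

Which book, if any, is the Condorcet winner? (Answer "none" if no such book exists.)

Kappa

Check each pair by majority over 7 ballots:
Zeta vs Kappa: Kappa wins 4–3.
Zeta vs Gamma: Zeta preferred on 3+1+2 = 6 ballots; Zeta wins 6–1.
Zeta vs Theta: 7 to 0, Zeta.
Zeta vs Epsilon: 1+1 = 2 for Zeta, 5 for Epsilon — Epsilon by 5–2.
Kappa vs Gamma: Kappa is ranked higher on 3+1+2 = 6 ballots, Gamma on 1. Kappa wins 6–1.
Kappa vs Theta: 3+1 = 4 for Kappa, 3 for Theta — Kappa by 4–3.
Kappa vs Epsilon: 4 to 3, Kappa.
Gamma–Theta: Theta 6–1.
Gamma–Epsilon: Epsilon 6–1.
Theta vs Epsilon: Theta preferred on 0 ballots; Epsilon wins 7–0.
Only Kappa has no losses; Kappa is the Condorcet winner.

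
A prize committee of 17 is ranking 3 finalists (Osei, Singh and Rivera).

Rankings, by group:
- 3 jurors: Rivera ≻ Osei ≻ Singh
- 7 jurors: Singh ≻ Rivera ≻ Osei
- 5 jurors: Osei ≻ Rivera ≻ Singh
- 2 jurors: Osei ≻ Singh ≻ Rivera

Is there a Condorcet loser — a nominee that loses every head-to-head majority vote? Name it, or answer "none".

Pairwise majorities:
Osei vs Singh: Osei, 10–7.
Osei vs Rivera: Rivera wins 10–7.
Singh vs Rivera: 7+2 = 9 for Singh, 8 for Rivera — Singh by 9–8.
No nominee is winless: Osei beats Singh; Singh beats Rivera; Rivera beats Osei. There is no Condorcet loser.

none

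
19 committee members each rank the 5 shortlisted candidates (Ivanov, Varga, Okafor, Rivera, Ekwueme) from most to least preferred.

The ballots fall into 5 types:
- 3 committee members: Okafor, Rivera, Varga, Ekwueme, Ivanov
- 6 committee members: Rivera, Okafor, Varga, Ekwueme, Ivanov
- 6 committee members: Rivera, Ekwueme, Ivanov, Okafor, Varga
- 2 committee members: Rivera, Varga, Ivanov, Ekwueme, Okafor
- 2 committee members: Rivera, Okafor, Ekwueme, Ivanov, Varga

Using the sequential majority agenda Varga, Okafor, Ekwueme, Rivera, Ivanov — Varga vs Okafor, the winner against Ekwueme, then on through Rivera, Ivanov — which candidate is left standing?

Round 1: Varga vs Okafor — 2–17, Okafor advances.
Round 2: Okafor vs Ekwueme — 11–8, Okafor advances.
Round 3: Okafor vs Rivera — 3–16, Rivera advances.
Round 4: Rivera vs Ivanov — 19–0, Rivera advances.
The agenda winner is Rivera.

Rivera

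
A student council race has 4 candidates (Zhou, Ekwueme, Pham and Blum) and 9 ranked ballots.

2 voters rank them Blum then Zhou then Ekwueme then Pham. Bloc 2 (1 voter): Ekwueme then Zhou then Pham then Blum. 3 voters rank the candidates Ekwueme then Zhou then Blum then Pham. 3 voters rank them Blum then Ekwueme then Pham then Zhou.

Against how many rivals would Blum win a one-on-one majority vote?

3

Blum against each rival (9 voters):
Blum vs Zhou: 5 to 4, Blum.
Blum vs Ekwueme: 5 to 4, Blum.
Blum vs Pham: Blum preferred on 2+3+3 = 8 ballots; Blum wins 8–1.
Blum beats Zhou, Ekwueme, Pham — 3 pairwise wins.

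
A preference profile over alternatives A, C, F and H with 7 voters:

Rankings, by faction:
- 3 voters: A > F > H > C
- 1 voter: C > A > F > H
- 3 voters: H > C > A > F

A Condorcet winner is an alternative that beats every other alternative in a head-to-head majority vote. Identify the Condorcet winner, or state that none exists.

Check each pair by majority over 7 ballots:
A vs C: 3 to 4, C.
A vs F: A wins 7–0.
A vs H: A wins 4–3.
C vs F: C preferred on 1+3 = 4 ballots; C wins 4–3.
C–H: H 6–1.
F–H: F 4–3.
Each alternative drops at least one matchup (A loses to C; C loses to H; F loses to A; H loses to A); the cycle A → H → C → A rules out a Condorcet winner.

none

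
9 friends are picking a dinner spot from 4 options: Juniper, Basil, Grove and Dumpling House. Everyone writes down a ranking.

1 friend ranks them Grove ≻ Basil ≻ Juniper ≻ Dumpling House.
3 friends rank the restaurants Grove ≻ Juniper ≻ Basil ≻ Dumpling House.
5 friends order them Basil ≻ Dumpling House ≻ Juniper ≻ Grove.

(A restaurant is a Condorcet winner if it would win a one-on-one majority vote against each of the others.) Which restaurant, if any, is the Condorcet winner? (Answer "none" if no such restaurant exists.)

Basil

Head-to-head results (9 friends):
Juniper–Basil: Basil 6–3.
Juniper–Grove: Juniper 5–4.
Juniper–Dumpling House: Dumpling House 5–4.
Basil vs Grove: Basil, 5–4.
Basil vs Dumpling House: Basil, 9–0.
Grove–Dumpling House: Dumpling House 5–4.
Basil wins every pairwise contest, so Basil is the Condorcet winner.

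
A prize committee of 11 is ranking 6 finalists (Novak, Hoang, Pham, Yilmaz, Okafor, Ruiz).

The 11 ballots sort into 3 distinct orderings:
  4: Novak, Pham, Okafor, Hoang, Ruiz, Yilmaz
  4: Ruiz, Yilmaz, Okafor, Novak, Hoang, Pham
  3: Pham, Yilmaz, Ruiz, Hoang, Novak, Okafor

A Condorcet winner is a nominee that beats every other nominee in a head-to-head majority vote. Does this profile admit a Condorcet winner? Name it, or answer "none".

none

Head-to-head results (11 jurors):
Novak–Hoang: Novak 8–3.
Novak–Pham: Novak 8–3.
Novak vs Yilmaz: Novak preferred on 4 ballots; Yilmaz wins 7–4.
Novak–Okafor: Novak 7–4.
Novak–Ruiz: Ruiz 7–4.
Hoang vs Pham: 4 to 7, Pham.
Hoang vs Yilmaz: Yilmaz wins 7–4.
Hoang vs Okafor: Hoang preferred on 3 ballots; Okafor wins 8–3.
Hoang vs Ruiz: Hoang is ranked higher on 4 ballots, Ruiz on 7. Ruiz wins 7–4.
Pham vs Yilmaz: 7 to 4, Pham.
Pham–Okafor: Pham 7–4.
Pham vs Ruiz: Pham preferred on 4+3 = 7 ballots; Pham wins 7–4.
Yilmaz–Okafor: Yilmaz 7–4.
Yilmaz vs Ruiz: Yilmaz preferred on 3 ballots; Ruiz wins 8–3.
Okafor vs Ruiz: Ruiz wins 7–4.
No nominee is unbeaten: Novak loses to Yilmaz; Hoang loses to Novak; Pham loses to Novak; Yilmaz loses to Pham; Okafor loses to Novak; Ruiz loses to Pham. In particular Novak → Pham → Yilmaz → Novak is a majority cycle — no Condorcet winner exists.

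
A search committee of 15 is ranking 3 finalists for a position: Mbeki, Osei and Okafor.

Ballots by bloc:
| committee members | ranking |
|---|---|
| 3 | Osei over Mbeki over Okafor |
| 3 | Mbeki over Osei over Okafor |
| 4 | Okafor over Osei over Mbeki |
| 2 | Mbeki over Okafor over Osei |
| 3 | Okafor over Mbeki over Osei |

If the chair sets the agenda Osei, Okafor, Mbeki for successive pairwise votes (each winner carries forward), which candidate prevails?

Round 1: Osei vs Okafor — 6–9, Okafor advances.
Round 2: Okafor vs Mbeki — 7–8, Mbeki advances.
The agenda winner is Mbeki.

Mbeki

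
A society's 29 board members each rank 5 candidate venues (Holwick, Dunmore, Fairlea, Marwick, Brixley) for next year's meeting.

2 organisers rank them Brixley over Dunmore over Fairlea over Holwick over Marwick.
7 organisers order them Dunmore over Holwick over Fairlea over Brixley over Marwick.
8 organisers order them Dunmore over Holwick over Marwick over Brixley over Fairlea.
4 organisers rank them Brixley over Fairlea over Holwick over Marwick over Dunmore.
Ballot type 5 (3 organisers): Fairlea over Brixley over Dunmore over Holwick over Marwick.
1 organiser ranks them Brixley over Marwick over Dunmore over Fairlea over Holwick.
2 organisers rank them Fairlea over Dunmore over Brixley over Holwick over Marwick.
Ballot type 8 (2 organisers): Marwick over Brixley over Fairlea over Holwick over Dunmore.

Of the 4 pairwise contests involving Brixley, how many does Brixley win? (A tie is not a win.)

Brixley against each rival (29 organisers):
Brixley vs Holwick: 14 to 15, Holwick.
Brixley vs Dunmore: Brixley is ranked higher on 2+4+3+1+2 = 12 ballots, Dunmore on 17. Dunmore wins 17–12.
Brixley vs Fairlea: Brixley, 17–12.
Brixley vs Marwick: Brixley wins 19–10.
Brixley beats Fairlea, Marwick; loses to Holwick, Dunmore — 2 pairwise wins.

2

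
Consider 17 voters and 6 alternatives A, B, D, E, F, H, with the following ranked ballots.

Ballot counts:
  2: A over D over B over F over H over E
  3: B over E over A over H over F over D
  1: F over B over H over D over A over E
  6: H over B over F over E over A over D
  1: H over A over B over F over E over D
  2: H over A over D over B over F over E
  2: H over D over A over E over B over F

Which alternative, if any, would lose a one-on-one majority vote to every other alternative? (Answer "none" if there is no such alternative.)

Pairwise majorities:
A vs B: 7 to 10, B.
A vs D: A is ranked higher on 2+3+6+1+2 = 14 ballots, D on 3. A wins 14–3.
A vs E: E wins 9–8.
A vs F: A is ranked higher on 2+3+1+2+2 = 10 ballots, F on 7. A wins 10–7.
A–H: H 12–5.
B vs D: B, 11–6.
B–E: B 15–2.
B vs F: B is ranked higher on 2+3+6+1+2+2 = 16 ballots, F on 1. B wins 16–1.
B–H: H 11–6.
D vs E: 7 to 10, E.
D vs F: F wins 11–6.
D vs H: H wins 15–2.
E vs F: F, 12–5.
E vs H: H wins 14–3.
F vs H: H, 14–3.
D is beaten in every head-to-head and is the Condorcet loser.

D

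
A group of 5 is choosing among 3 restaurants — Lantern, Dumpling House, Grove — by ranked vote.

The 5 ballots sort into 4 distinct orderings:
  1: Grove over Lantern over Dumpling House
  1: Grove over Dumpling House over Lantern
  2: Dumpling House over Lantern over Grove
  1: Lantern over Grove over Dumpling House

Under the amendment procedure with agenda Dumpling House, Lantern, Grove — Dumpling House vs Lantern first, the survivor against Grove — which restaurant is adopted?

Grove

Round 1: Dumpling House vs Lantern — 3–2, Dumpling House advances.
Round 2: Dumpling House vs Grove — 2–3, Grove advances.
Grove survives the agenda.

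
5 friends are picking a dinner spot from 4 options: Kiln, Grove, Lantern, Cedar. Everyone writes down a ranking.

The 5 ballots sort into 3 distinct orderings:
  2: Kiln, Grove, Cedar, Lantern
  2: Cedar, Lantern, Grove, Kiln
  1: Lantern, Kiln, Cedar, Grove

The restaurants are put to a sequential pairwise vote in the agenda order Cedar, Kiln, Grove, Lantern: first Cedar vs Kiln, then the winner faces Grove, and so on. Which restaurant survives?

Lantern

Round 1: Cedar vs Kiln — 2–3, Kiln advances.
Round 2: Kiln vs Grove — 3–2, Kiln advances.
Round 3: Kiln vs Lantern — 2–3, Lantern advances.
The agenda winner is Lantern.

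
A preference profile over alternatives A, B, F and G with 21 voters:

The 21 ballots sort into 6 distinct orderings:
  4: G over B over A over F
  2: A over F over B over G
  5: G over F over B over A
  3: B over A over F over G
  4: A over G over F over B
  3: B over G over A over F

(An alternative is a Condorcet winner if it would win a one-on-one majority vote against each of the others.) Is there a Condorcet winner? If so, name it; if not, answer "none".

G

Check each pair by majority over 21 ballots:
A vs B: 2+4 = 6 for A, 15 for B — B by 15–6.
A–F: A 16–5.
A vs G: G, 12–9.
B vs F: 4+3+3 = 10 for B, 11 for F — F by 11–10.
B vs G: G, 13–8.
F vs G: F preferred on 2+3 = 5 ballots; G wins 16–5.
G defeats every rival head-to-head and is the Condorcet winner.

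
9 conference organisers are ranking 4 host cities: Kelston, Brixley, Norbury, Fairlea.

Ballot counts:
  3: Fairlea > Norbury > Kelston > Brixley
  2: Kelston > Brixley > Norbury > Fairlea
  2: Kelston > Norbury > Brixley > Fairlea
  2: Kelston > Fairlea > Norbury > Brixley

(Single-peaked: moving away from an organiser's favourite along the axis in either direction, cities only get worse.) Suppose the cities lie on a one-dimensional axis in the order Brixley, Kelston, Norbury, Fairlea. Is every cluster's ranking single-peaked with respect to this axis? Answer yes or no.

no

Axis positions: Brixley=1, Kelston=2, Norbury=3, Fairlea=4.
Cluster 1 (peak Fairlea at position 4): ranking walks positions 4-3-2-1, expanding outward from the peak — single-peaked.
Cluster 2 (peak Kelston at position 2): ranking walks positions 2-1-3-4, expanding outward from the peak — single-peaked.
Cluster 3 (peak Kelston at position 2): ranking walks positions 2-3-1-4, expanding outward from the peak — single-peaked.
Cluster 4: ranking walks positions 2-4-3-1; Fairlea is ranked above Norbury even though Norbury lies between Fairlea and the peak Kelston on the axis — preferences dip and rise again. Not single-peaked.
Cluster 4 violates single-peakedness, so the profile is not single-peaked on this axis.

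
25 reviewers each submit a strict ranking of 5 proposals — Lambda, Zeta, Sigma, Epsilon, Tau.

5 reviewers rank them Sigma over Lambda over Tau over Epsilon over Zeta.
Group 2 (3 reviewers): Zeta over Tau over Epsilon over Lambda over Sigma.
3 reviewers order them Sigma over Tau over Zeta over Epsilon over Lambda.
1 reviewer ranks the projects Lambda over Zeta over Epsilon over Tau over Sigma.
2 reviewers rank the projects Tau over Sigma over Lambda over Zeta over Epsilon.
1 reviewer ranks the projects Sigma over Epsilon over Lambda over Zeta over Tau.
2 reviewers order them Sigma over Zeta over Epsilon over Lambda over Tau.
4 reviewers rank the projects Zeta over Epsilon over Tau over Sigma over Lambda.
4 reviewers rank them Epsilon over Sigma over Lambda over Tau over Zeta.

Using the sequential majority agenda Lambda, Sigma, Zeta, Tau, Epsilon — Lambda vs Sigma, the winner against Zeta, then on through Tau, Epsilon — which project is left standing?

Sigma

Round 1: Lambda vs Sigma — 4–21, Sigma advances.
Round 2: Sigma vs Zeta — 17–8, Sigma advances.
Round 3: Sigma vs Tau — 15–10, Sigma advances.
Round 4: Sigma vs Epsilon — 13–12, Sigma advances.
Sigma survives the agenda.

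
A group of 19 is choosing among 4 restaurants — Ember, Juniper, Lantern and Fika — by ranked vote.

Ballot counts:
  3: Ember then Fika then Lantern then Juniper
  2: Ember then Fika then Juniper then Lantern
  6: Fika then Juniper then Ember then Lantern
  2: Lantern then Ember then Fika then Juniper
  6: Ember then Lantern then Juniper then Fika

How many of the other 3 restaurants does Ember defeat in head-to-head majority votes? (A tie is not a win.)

3

Ember against each rival (19 friends):
Ember vs Juniper: Ember wins 13–6.
Ember vs Lantern: Ember wins 17–2.
Ember vs Fika: 13 to 6, Ember.
Ember beats Juniper, Lantern, Fika — 3 pairwise wins.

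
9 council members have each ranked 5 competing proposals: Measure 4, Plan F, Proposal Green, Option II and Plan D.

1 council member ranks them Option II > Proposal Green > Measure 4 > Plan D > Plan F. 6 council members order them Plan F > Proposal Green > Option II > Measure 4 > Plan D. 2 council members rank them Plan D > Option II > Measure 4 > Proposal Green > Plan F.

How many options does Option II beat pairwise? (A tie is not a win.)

Option II against each rival (9 council members):
Option II vs Measure 4: Option II is ranked higher on 1+6+2 = 9 ballots, Measure 4 on 0. Option II wins 9–0.
Option II vs Plan F: Plan F, 6–3.
Option II vs Proposal Green: Option II preferred on 1+2 = 3 ballots; Proposal Green wins 6–3.
Option II vs Plan D: Option II, 7–2.
Option II beats Measure 4, Plan D; loses to Plan F, Proposal Green — 2 pairwise wins.

2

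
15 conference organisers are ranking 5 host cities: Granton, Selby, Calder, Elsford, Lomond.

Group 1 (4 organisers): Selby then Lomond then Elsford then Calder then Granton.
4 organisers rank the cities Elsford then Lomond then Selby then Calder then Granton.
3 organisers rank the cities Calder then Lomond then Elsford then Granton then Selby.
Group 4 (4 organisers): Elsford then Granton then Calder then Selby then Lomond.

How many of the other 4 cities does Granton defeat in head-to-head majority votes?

0

Granton against each rival (15 organisers):
Granton vs Selby: 3+4 = 7 for Granton, 8 for Selby — Selby by 8–7.
Granton–Calder: Calder 11–4.
Granton–Elsford: Elsford 15–0.
Granton vs Lomond: 4 for Granton, 11 for Lomond — Lomond by 11–4.
Granton beats no one; loses to Selby, Calder, Elsford, Lomond — 0 pairwise wins.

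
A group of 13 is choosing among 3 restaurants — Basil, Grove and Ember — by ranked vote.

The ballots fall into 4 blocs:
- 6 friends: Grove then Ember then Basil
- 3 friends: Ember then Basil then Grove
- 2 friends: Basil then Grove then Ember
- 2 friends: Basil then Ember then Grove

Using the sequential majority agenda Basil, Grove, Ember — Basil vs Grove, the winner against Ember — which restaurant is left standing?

Ember

Round 1: Basil vs Grove — 7–6, Basil advances.
Round 2: Basil vs Ember — 4–9, Ember advances.
Ember survives the agenda.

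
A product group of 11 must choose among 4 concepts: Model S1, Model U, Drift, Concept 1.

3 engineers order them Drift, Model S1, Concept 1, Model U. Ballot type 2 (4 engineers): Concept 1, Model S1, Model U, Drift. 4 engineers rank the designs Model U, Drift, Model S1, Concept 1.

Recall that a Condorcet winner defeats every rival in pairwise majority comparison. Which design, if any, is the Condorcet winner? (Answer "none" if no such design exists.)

none

Pairwise majorities:
Model S1 vs Model U: 7 to 4, Model S1.
Model S1 vs Drift: Model S1 is ranked higher on 4 ballots, Drift on 7. Drift wins 7–4.
Model S1 vs Concept 1: Model S1 is ranked higher on 3+4 = 7 ballots, Concept 1 on 4. Model S1 wins 7–4.
Model U vs Drift: 4+4 = 8 for Model U, 3 for Drift — Model U by 8–3.
Model U vs Concept 1: Model U preferred on 4 ballots; Concept 1 wins 7–4.
Drift vs Concept 1: 3+4 = 7 for Drift, 4 for Concept 1 — Drift by 7–4.
Every design loses at least once (Model S1 loses to Drift; Model U loses to Model S1; Drift loses to Model U; Concept 1 loses to Model S1). The majority relation contains the cycle Model S1 beats Model U beats Drift beats Model S1, so there is no Condorcet winner.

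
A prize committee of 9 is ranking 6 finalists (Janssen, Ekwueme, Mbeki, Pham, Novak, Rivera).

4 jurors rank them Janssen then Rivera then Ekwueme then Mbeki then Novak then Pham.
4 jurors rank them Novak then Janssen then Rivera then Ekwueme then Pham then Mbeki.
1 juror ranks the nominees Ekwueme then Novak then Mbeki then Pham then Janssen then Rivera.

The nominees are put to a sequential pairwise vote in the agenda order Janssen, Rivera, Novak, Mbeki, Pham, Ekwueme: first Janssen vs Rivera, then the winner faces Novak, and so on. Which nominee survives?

Ekwueme

Round 1: Janssen vs Rivera — 9–0, Janssen advances.
Round 2: Janssen vs Novak — 4–5, Novak advances.
Round 3: Novak vs Mbeki — 5–4, Novak advances.
Round 4: Novak vs Pham — 9–0, Novak advances.
Round 5: Novak vs Ekwueme — 4–5, Ekwueme advances.
The agenda winner is Ekwueme.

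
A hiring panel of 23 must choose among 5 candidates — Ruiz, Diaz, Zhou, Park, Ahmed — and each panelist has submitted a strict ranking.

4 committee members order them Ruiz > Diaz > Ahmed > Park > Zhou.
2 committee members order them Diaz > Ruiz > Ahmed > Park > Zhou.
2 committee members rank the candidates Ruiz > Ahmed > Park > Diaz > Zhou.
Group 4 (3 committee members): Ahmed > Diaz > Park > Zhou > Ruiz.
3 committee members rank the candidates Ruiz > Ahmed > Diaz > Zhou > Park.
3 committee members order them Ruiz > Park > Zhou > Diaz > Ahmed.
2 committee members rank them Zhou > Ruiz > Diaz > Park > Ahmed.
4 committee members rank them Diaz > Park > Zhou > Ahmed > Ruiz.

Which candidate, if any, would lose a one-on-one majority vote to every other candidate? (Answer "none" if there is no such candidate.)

Zhou

Head-to-head results (23 committee members):
Ruiz vs Diaz: Ruiz wins 14–9.
Ruiz vs Zhou: 4+2+2+3+3 = 14 for Ruiz, 9 for Zhou — Ruiz by 14–9.
Ruiz vs Park: Ruiz is ranked higher on 4+2+2+3+3+2 = 16 ballots, Park on 7. Ruiz wins 16–7.
Ruiz vs Ahmed: 16 to 7, Ruiz.
Diaz vs Zhou: Diaz is ranked higher on 4+2+2+3+3+4 = 18 ballots, Zhou on 5. Diaz wins 18–5.
Diaz vs Park: Diaz is ranked higher on 4+2+3+3+2+4 = 18 ballots, Park on 5. Diaz wins 18–5.
Diaz vs Ahmed: Diaz is ranked higher on 4+2+3+2+4 = 15 ballots, Ahmed on 8. Diaz wins 15–8.
Zhou vs Park: Zhou preferred on 3+2 = 5 ballots; Park wins 18–5.
Zhou vs Ahmed: Ahmed wins 14–9.
Park vs Ahmed: Park is ranked higher on 3+2+4 = 9 ballots, Ahmed on 14. Ahmed wins 14–9.
Zhou is beaten in every head-to-head and is the Condorcet loser.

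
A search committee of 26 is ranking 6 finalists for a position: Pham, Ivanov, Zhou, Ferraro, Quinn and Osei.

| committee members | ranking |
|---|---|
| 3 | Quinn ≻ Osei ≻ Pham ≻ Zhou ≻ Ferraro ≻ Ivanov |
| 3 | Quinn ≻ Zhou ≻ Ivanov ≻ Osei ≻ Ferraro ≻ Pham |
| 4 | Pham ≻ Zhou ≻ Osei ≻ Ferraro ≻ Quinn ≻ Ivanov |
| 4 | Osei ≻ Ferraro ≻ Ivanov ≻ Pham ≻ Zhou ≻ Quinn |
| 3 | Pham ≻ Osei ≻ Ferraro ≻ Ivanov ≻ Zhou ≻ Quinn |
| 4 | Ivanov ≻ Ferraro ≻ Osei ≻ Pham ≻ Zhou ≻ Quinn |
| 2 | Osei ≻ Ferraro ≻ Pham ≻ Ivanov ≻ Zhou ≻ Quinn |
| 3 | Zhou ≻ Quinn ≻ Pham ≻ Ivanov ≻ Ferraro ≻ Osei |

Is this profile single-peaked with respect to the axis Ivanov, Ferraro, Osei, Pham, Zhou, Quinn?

Axis positions: Ivanov=1, Ferraro=2, Osei=3, Pham=4, Zhou=5, Quinn=6.
Ballot type 1: ranking walks positions 6-3-4-5-2-1; Osei is ranked above Zhou even though Zhou lies between Osei and the peak Quinn on the axis — preferences dip and rise again. Not single-peaked.
Ballot type 2: ranking walks positions 6-5-1-3-2-4; Ivanov is ranked above Pham even though Pham lies between Ivanov and the peak Quinn on the axis — preferences dip and rise again. Not single-peaked.
Ballot type 3 (peak Pham at position 4): ranking walks positions 4-5-3-2-6-1, expanding outward from the peak — single-peaked.
Ballot type 4 (peak Osei at position 3): ranking walks positions 3-2-1-4-5-6, expanding outward from the peak — single-peaked.
Ballot type 5 (peak Pham at position 4): ranking walks positions 4-3-2-1-5-6, expanding outward from the peak — single-peaked.
Ballot type 6 (peak Ivanov at position 1): ranking walks positions 1-2-3-4-5-6, expanding outward from the peak — single-peaked.
Ballot type 7 (peak Osei at position 3): ranking walks positions 3-2-4-1-5-6, expanding outward from the peak — single-peaked.
Ballot type 8: ranking walks positions 5-6-4-1-2-3; Ivanov is ranked above Osei even though Osei lies between Ivanov and the peak Zhou on the axis — preferences dip and rise again. Not single-peaked.
Ballot type 1 violates single-peakedness, so the profile is not single-peaked on this axis.

no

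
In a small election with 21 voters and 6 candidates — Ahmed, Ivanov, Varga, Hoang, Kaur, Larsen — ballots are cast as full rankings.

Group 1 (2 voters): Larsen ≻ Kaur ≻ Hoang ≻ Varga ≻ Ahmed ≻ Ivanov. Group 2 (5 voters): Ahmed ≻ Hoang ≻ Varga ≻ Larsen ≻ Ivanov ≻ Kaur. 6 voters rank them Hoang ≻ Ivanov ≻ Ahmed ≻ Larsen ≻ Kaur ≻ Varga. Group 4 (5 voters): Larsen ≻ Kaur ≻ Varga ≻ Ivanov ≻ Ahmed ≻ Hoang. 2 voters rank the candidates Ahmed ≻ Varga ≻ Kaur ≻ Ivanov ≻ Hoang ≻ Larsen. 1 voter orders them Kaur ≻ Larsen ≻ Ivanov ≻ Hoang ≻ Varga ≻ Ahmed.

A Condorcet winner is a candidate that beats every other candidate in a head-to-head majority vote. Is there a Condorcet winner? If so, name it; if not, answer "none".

none

Head-to-head results (21 voters):
Ahmed–Ivanov: Ivanov 12–9.
Ahmed vs Varga: Ahmed wins 13–8.
Ahmed vs Hoang: Ahmed wins 12–9.
Ahmed vs Kaur: Ahmed wins 13–8.
Ahmed vs Larsen: Ahmed, 13–8.
Ivanov–Varga: Varga 14–7.
Ivanov–Hoang: Hoang 13–8.
Ivanov–Kaur: Ivanov 11–10.
Ivanov–Larsen: Larsen 13–8.
Varga–Hoang: Hoang 14–7.
Varga–Kaur: Kaur 14–7.
Varga–Larsen: Larsen 14–7.
Hoang vs Kaur: Hoang wins 11–10.
Hoang vs Larsen: Hoang, 13–8.
Kaur–Larsen: Larsen 18–3.
Every candidate loses at least once (Ahmed loses to Ivanov; Ivanov loses to Varga; Varga loses to Ahmed; Hoang loses to Ahmed; Kaur loses to Ahmed; Larsen loses to Ahmed). The majority relation contains the cycle Ahmed > Varga > Ivanov > Ahmed, so there is no Condorcet winner.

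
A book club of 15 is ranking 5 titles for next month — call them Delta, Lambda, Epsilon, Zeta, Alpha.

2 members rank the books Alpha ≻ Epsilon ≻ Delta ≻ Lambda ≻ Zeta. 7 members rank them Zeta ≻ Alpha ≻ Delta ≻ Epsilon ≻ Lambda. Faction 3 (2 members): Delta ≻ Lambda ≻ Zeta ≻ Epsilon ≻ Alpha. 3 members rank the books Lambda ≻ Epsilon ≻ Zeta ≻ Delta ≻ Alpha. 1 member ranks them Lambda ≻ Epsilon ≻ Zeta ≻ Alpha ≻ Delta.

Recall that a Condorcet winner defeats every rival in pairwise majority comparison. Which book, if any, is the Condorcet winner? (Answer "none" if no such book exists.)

Check each pair by majority over 15 ballots:
Delta vs Lambda: 2+7+2 = 11 for Delta, 4 for Lambda — Delta by 11–4.
Delta vs Epsilon: Delta wins 9–6.
Delta vs Zeta: Zeta, 11–4.
Delta vs Alpha: Delta preferred on 2+3 = 5 ballots; Alpha wins 10–5.
Lambda vs Epsilon: Lambda preferred on 2+3+1 = 6 ballots; Epsilon wins 9–6.
Lambda vs Zeta: 8 to 7, Lambda.
Lambda vs Alpha: Alpha wins 9–6.
Epsilon vs Zeta: Epsilon is ranked higher on 2+3+1 = 6 ballots, Zeta on 9. Zeta wins 9–6.
Epsilon vs Alpha: Alpha, 9–6.
Zeta–Alpha: Zeta 13–2.
Each book drops at least one matchup (Delta loses to Zeta; Lambda loses to Delta; Epsilon loses to Delta; Zeta loses to Lambda; Alpha loses to Zeta); the cycle Delta → Lambda → Zeta → Delta rules out a Condorcet winner.

none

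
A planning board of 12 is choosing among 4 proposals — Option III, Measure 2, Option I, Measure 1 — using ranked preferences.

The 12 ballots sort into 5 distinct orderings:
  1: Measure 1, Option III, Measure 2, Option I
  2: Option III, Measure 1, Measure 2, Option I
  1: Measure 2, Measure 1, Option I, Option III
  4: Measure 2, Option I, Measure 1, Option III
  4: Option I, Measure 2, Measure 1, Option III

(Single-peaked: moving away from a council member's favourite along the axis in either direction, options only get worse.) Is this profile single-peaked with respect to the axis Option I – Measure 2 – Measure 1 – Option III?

yes

Axis positions: Option I=1, Measure 2=2, Measure 1=3, Option III=4.
Ballot type 1 (peak Measure 1 at position 3): ranking walks positions 3-4-2-1, expanding outward from the peak — single-peaked.
Ballot type 2 (peak Option III at position 4): ranking walks positions 4-3-2-1, expanding outward from the peak — single-peaked.
Ballot type 3 (peak Measure 2 at position 2): ranking walks positions 2-3-1-4, expanding outward from the peak — single-peaked.
Ballot type 4 (peak Measure 2 at position 2): ranking walks positions 2-1-3-4, expanding outward from the peak — single-peaked.
Ballot type 5 (peak Option I at position 1): ranking walks positions 1-2-3-4, expanding outward from the peak — single-peaked.
Every ranking is single-peaked on this axis.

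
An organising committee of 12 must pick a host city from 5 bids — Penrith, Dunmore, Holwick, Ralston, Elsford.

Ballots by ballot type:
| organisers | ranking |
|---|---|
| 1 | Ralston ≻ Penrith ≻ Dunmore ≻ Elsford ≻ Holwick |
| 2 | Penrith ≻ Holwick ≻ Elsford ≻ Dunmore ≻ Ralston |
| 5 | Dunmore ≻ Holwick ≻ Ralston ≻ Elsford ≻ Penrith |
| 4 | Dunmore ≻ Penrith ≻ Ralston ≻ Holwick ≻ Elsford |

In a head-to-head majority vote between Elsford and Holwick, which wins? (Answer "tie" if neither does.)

Holwick

Ballots ranking Elsford above Holwick: 1.
Ballots ranking Holwick above Elsford: 12 − 1 = 11.
Holwick wins the head-to-head 11–1.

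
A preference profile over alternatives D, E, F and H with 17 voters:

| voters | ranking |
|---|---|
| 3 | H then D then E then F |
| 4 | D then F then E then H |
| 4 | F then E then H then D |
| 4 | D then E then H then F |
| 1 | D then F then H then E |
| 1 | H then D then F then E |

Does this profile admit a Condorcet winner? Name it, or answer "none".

Check each pair by majority over 17 ballots:
D vs E: D wins 13–4.
D vs F: D wins 13–4.
D vs H: D, 9–8.
E vs F: F wins 10–7.
E vs H: E wins 12–5.
F vs H: F wins 9–8.
D wins every pairwise contest, so D is the Condorcet winner.

D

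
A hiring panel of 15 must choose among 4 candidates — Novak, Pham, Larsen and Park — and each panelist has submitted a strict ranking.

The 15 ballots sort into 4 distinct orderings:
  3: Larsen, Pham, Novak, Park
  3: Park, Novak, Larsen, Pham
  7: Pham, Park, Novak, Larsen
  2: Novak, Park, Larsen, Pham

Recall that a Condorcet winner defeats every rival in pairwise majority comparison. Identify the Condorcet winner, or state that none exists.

none

Check each pair by majority over 15 ballots:
Novak vs Pham: 3+2 = 5 for Novak, 10 for Pham — Pham by 10–5.
Novak vs Larsen: 12 to 3, Novak.
Novak vs Park: 3+2 = 5 for Novak, 10 for Park — Park by 10–5.
Pham vs Larsen: 7 to 8, Larsen.
Pham vs Park: 10 to 5, Pham.
Larsen vs Park: Larsen is ranked higher on 3 ballots, Park on 12. Park wins 12–3.
No candidate is unbeaten: Novak loses to Pham; Pham loses to Larsen; Larsen loses to Novak; Park loses to Pham. In particular Novak beats Larsen beats Pham beats Novak is a majority cycle — no Condorcet winner exists.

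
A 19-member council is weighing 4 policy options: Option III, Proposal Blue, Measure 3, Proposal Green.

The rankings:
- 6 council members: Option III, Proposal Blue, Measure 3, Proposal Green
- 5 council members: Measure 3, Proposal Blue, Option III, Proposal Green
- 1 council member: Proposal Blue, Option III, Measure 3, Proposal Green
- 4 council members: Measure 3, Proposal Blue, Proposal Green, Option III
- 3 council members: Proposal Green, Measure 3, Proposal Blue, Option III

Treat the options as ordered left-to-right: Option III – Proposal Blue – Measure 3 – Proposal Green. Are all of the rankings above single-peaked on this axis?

yes

Axis positions: Option III=1, Proposal Blue=2, Measure 3=3, Proposal Green=4.
Group 1 (peak Option III at position 1): ranking walks positions 1-2-3-4, expanding outward from the peak — single-peaked.
Group 2 (peak Measure 3 at position 3): ranking walks positions 3-2-1-4, expanding outward from the peak — single-peaked.
Group 3 (peak Proposal Blue at position 2): ranking walks positions 2-1-3-4, expanding outward from the peak — single-peaked.
Group 4 (peak Measure 3 at position 3): ranking walks positions 3-2-4-1, expanding outward from the peak — single-peaked.
Group 5 (peak Proposal Green at position 4): ranking walks positions 4-3-2-1, expanding outward from the peak — single-peaked.
Every ranking is single-peaked on this axis.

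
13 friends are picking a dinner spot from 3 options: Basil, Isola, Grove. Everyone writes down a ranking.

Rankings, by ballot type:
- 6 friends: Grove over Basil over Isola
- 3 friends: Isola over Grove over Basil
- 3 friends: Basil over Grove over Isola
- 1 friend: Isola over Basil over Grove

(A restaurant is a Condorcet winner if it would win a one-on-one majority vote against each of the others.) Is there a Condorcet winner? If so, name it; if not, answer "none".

Grove

Pairwise majorities:
Basil–Isola: Basil 9–4.
Basil vs Grove: Grove, 9–4.
Isola vs Grove: Grove, 9–4.
Only Grove has no losses; Grove is the Condorcet winner.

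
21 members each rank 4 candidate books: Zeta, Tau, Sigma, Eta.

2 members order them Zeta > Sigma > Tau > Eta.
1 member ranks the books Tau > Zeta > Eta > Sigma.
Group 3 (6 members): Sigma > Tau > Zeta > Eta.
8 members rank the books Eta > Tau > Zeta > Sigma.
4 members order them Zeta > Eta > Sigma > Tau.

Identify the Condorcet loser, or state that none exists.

Head-to-head results (21 members):
Zeta vs Tau: Zeta is ranked higher on 2+4 = 6 ballots, Tau on 15. Tau wins 15–6.
Zeta–Sigma: Zeta 15–6.
Zeta vs Eta: Zeta, 13–8.
Tau vs Sigma: 1+8 = 9 for Tau, 12 for Sigma — Sigma by 12–9.
Tau vs Eta: Tau preferred on 2+1+6 = 9 ballots; Eta wins 12–9.
Sigma vs Eta: Sigma is ranked higher on 2+6 = 8 ballots, Eta on 13. Eta wins 13–8.
Every book wins at least one matchup (Zeta beats Sigma; Tau beats Zeta; Sigma beats Tau; Eta beats Tau), so there is no Condorcet loser.

none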